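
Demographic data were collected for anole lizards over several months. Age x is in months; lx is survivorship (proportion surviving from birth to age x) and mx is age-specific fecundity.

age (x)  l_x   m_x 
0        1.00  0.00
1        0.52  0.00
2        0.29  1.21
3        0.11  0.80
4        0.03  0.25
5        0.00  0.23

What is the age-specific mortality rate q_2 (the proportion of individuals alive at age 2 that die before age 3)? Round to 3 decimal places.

q_2 = (l_2 − l_3) / l_2 = (0.29 − 0.11) / 0.29
     = 0.18 / 0.29 = 0.62069… → 0.621

0.621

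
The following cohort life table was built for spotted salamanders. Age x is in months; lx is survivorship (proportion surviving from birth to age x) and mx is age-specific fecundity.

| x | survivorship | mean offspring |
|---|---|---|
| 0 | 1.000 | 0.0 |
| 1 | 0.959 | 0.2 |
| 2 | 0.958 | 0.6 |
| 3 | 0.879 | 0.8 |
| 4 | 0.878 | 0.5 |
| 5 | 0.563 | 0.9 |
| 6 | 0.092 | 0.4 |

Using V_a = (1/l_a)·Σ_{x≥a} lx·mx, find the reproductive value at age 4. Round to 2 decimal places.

1.12

lx·mx for x ≥ 4: 0.439, 0.5067, 0.0368 → sum = 0.9825
V_4 = 0.9825 / l_4 = 0.9825 / 0.878 = 1.119021… → 1.12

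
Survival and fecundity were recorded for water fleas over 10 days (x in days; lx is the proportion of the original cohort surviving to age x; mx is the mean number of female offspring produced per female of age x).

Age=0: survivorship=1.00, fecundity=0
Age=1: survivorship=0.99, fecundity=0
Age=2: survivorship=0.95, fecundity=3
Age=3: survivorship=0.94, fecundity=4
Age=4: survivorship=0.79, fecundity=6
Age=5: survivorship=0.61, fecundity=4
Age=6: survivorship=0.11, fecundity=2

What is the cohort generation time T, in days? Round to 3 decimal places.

3.530

lx·mx: 0, 0, 2.85, 3.76, 4.74, 2.44, 0.22 → R0 = 14.01
x·lx·mx: 0, 0, 5.7, 11.28, 18.96, 12.2, 1.32 → Σ = 49.46
T = 49.46 / 14.01 = 3.530335… → 3.530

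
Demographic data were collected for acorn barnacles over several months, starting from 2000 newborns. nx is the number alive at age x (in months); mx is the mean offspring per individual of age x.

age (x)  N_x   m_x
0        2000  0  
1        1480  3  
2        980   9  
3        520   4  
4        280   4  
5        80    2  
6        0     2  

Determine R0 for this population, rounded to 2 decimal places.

8.31

lx = nx/n0 = nx/2000: 1, 0.74, 0.49, 0.26, 0.14, 0.04, 0
lx·mx by age: 0, 2.22, 4.41, 1.04, 0.56, 0.08, 0
R0 = Σ lx·mx = 8.31 → 8.31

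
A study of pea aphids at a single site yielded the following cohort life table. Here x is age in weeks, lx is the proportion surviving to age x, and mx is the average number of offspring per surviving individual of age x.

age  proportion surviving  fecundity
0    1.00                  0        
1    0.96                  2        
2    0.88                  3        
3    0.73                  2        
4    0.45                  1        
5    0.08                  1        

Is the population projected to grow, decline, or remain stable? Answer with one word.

growing

R0 = Σ lx·mx = 0 + 1.92 + 2.64 + 1.46 + 0.45 + 0.08 = 6.55
R0 > 1, so the population is growing.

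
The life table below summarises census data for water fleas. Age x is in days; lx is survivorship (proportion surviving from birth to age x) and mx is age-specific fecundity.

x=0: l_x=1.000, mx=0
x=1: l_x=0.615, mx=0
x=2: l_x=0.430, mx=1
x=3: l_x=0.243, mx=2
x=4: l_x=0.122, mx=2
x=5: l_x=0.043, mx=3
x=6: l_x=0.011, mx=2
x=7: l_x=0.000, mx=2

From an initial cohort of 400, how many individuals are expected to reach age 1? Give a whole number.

Expected survivors = N0 · l_1 = 400 × 0.615 = 246 → 246

246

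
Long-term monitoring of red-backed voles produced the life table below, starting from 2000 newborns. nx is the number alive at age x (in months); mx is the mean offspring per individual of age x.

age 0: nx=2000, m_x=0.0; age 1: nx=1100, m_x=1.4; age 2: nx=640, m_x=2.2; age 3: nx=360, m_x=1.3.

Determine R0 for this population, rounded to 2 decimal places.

lx = nx/n0 = nx/2000: 1, 0.55, 0.32, 0.18
lx·mx by age: 0, 0.77, 0.704, 0.234
R0 = Σ lx·mx = 1.708 → 1.71

1.71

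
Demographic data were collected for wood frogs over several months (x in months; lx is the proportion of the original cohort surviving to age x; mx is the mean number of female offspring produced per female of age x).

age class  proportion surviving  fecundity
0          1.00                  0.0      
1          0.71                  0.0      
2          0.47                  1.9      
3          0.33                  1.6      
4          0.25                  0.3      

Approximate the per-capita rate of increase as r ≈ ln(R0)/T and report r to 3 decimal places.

R0 = Σ lx·mx = 0 + 0 + 0.893 + 0.528 + 0.075 = 1.496
Σ x·lx·mx = 3.67; T = 3.67/1.496 = 2.45321…
r ≈ ln(R0)/T = ln(1.496)/2.45321… = 0.16419… → 0.164

0.164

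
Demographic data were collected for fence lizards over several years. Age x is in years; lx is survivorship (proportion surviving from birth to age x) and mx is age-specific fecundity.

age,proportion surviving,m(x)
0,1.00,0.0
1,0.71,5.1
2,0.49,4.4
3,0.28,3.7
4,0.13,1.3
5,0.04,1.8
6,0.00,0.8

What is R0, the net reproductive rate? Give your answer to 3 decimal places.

lx·mx by age: 0, 3.621, 2.156, 1.036, 0.169, 0.072, 0
R0 = Σ lx·mx = 7.054 → 7.054

7.054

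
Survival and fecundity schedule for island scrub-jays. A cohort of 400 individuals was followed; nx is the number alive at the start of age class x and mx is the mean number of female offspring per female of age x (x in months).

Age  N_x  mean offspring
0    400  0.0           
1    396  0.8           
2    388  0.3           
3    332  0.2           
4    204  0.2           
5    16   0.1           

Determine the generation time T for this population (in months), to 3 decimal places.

1.697

lx = nx/n0 = nx/400: 1, 0.99, 0.97, 0.83, 0.51, 0.04
lx·mx: 0, 0.792, 0.291, 0.166, 0.102, 0.004 → R0 = 1.355
x·lx·mx: 0, 0.792, 0.582, 0.498, 0.408, 0.02 → Σ = 2.3
T = 2.3 / 1.355 = 1.697417… → 1.697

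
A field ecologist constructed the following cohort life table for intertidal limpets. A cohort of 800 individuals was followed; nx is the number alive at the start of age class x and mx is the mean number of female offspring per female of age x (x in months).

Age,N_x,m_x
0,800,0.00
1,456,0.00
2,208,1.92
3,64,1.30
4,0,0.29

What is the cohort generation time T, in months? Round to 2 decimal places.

2.17

lx = nx/n0 = nx/800: 1, 0.57, 0.26, 0.08, 0
lx·mx: 0, 0, 0.4992, 0.104, 0 → R0 = 0.6032
x·lx·mx: 0, 0, 0.9984, 0.312, 0 → Σ = 1.3104
T = 1.3104 / 0.6032 = 2.172414… → 2.17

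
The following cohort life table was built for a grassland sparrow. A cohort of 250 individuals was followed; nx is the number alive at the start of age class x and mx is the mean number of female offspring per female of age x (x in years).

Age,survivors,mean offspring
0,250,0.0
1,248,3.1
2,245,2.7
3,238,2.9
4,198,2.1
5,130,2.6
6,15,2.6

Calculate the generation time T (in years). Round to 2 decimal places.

2.66

lx = nx/n0 = nx/250: 1, 0.992, 0.98, 0.952, 0.792, 0.52, 0.06
lx·mx: 0, 3.0752, 2.646, 2.7608, 1.6632, 1.352, 0.156 → R0 = 11.6532
x·lx·mx: 0, 3.0752, 5.292, 8.2824, 6.6528, 6.76, 0.936 → Σ = 30.9984
T = 30.9984 / 11.6532 = 2.660076… → 2.66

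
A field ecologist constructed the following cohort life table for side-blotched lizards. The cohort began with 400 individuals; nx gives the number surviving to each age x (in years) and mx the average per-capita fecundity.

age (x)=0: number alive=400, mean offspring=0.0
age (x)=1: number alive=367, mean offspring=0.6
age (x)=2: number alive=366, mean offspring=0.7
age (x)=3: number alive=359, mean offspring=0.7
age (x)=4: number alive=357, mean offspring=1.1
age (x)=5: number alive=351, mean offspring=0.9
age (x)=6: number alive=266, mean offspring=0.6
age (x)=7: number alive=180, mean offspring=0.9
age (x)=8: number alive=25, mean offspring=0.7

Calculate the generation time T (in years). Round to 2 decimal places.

lx = nx/n0 = nx/400: 1, 0.9175, 0.915, 0.8975, 0.8925, 0.8775, 0.665, 0.45, 0.0625
lx·mx: 0, 0.5505, 0.6405, 0.62825, 0.98175, 0.78975, 0.399, 0.405, 0.04375 → R0 = 4.4385
x·lx·mx: 0, 0.5505, 1.281, 1.88475, 3.927, 3.94875, 2.394, 2.835, 0.35 → Σ = 17.171
T = 17.171 / 4.4385 = 3.868649… → 3.87

3.87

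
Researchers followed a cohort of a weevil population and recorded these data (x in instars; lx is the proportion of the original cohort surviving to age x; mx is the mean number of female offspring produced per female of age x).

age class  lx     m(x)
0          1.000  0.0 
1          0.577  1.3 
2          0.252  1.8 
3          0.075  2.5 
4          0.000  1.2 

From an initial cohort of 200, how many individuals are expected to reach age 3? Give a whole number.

15

Expected survivors = N0 · l_3 = 200 × 0.075 = 15 → 15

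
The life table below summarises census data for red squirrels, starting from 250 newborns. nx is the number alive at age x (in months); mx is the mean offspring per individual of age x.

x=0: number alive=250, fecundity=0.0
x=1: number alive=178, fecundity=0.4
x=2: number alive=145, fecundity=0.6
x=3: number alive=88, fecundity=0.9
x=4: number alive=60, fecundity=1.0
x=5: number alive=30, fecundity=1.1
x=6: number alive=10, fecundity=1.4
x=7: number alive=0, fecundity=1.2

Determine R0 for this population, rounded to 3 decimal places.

lx = nx/n0 = nx/250: 1, 0.712, 0.58, 0.352, 0.24, 0.12, 0.04, 0
lx·mx by age: 0, 0.2848, 0.348, 0.3168, 0.24, 0.132, 0.056, 0
R0 = Σ lx·mx = 1.3776 → 1.378

1.378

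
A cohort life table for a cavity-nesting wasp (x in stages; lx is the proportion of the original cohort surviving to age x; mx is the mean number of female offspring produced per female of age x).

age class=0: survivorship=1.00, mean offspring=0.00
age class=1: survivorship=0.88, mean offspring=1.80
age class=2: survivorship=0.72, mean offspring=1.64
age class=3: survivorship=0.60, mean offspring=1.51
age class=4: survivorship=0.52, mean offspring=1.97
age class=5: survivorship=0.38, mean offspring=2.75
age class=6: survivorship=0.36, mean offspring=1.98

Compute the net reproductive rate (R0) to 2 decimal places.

6.45

lx·mx by age: 0, 1.584, 1.1808, 0.906, 1.0244, 1.045, 0.7128
R0 = Σ lx·mx = 6.453 → 6.45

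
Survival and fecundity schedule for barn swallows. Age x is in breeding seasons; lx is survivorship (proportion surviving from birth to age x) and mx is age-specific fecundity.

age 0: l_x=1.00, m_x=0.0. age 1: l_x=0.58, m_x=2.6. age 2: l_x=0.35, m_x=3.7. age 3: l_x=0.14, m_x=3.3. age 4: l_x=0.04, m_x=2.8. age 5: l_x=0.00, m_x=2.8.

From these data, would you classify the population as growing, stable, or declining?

R0 = Σ lx·mx = 0 + 1.508 + 1.295 + 0.462 + 0.112 + 0 = 3.377
R0 > 1, so the population is growing.

growing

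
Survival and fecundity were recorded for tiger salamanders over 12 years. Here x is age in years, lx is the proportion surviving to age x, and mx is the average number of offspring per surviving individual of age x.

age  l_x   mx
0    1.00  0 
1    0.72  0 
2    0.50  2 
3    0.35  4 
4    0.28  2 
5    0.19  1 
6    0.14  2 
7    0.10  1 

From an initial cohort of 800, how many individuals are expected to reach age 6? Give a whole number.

Expected survivors = N0 · l_6 = 800 × 0.14 = 112 → 112

112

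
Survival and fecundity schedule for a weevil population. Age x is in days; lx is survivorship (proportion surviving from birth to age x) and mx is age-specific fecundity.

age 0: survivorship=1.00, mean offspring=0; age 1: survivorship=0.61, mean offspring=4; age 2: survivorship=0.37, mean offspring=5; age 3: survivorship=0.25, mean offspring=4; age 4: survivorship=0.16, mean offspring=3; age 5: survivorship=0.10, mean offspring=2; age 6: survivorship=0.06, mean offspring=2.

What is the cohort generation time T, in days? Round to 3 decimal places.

2.099

lx·mx: 0, 2.44, 1.85, 1, 0.48, 0.2, 0.12 → R0 = 6.09
x·lx·mx: 0, 2.44, 3.7, 3, 1.92, 1, 0.72 → Σ = 12.78
T = 12.78 / 6.09 = 2.098522… → 2.099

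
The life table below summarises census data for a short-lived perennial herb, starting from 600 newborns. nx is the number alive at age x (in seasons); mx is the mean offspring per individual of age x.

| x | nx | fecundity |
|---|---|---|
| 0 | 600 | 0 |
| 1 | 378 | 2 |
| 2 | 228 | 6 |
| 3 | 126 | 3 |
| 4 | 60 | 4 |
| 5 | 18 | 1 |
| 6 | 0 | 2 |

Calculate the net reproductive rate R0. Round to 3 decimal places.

4.600

lx = nx/n0 = nx/600: 1, 0.63, 0.38, 0.21, 0.1, 0.03, 0
lx·mx by age: 0, 1.26, 2.28, 0.63, 0.4, 0.03, 0
R0 = Σ lx·mx = 4.6 → 4.600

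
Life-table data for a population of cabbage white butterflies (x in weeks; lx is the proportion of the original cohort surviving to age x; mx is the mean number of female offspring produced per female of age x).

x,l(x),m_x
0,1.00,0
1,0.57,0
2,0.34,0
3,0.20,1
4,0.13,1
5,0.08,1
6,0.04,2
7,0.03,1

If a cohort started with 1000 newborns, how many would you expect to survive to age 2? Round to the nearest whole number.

Expected survivors = N0 · l_2 = 1000 × 0.34 = 340 → 340

340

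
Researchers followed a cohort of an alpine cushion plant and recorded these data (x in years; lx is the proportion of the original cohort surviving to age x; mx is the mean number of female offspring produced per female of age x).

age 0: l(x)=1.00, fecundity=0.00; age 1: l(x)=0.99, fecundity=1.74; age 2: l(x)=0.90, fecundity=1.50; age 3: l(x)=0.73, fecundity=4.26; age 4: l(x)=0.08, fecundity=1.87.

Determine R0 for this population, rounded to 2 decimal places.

6.33

lx·mx by age: 0, 1.7226, 1.35, 3.1098, 0.1496
R0 = Σ lx·mx = 6.332 → 6.33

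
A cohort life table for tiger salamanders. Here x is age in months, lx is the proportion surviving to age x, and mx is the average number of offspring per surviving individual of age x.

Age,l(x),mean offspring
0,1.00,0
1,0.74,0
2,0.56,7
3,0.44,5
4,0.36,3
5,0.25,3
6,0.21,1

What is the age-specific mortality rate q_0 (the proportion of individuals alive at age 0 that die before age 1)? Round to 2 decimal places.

0.26

q_0 = (l_0 − l_1) / l_0 = (1 − 0.74) / 1
     = 0.26 / 1 = 0.26 → 0.26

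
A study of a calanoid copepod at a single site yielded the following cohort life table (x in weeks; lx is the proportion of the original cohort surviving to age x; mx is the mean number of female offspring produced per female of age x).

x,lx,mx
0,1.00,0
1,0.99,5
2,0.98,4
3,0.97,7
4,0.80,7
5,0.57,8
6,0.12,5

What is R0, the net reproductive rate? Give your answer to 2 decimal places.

lx·mx by age: 0, 4.95, 3.92, 6.79, 5.6, 4.56, 0.6
R0 = Σ lx·mx = 26.42 → 26.42

26.42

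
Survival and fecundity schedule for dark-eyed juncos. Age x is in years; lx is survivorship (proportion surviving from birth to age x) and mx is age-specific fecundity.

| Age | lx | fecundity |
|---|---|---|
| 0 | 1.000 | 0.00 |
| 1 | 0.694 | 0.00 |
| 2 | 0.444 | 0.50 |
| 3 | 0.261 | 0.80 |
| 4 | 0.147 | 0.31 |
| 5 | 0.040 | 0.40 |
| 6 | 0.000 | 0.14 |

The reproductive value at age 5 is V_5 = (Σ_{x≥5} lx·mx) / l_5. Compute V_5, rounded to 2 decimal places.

lx·mx for x ≥ 5: 0.016, 0 → sum = 0.016
V_5 = 0.016 / l_5 = 0.016 / 0.04 = 0.4 → 0.40

0.40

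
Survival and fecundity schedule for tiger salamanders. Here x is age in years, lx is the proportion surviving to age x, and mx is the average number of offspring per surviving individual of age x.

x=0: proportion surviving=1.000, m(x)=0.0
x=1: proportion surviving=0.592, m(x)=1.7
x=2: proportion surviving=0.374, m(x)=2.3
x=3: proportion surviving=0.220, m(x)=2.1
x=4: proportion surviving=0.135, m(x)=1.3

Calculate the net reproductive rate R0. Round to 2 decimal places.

lx·mx by age: 0, 1.0064, 0.8602, 0.462, 0.1755
R0 = Σ lx·mx = 2.5041 → 2.50

2.50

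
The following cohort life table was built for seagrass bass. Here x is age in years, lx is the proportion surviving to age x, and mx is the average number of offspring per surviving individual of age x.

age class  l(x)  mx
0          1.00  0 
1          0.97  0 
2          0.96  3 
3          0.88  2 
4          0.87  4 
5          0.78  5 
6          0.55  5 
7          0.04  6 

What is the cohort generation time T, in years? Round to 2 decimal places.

lx·mx: 0, 0, 2.88, 1.76, 3.48, 3.9, 2.75, 0.24 → R0 = 15.01
x·lx·mx: 0, 0, 5.76, 5.28, 13.92, 19.5, 16.5, 1.68 → Σ = 62.64
T = 62.64 / 15.01 = 4.173218… → 4.17

4.17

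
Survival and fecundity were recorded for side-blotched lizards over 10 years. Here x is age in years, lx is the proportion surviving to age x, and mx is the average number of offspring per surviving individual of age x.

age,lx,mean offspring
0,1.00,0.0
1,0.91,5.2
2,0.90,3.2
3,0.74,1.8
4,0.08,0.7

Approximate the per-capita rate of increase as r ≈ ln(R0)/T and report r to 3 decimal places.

R0 = Σ lx·mx = 0 + 4.732 + 2.88 + 1.332 + 0.056 = 9
Σ x·lx·mx = 14.712; T = 14.712/9 = 1.63467…
r ≈ ln(R0)/T = ln(9)/1.63467… = 1.34414… → 1.344

1.344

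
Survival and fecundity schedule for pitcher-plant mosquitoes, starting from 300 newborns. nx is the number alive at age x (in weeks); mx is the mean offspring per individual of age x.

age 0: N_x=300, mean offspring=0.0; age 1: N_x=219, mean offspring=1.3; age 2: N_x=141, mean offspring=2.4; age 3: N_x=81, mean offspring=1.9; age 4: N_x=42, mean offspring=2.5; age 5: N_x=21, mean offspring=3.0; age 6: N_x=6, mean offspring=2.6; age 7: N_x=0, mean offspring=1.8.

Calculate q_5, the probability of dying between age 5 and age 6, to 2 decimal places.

lx = nx/n0 = nx/300: 1, 0.73, 0.47, 0.27, 0.14, 0.07, 0.02, 0
q_5 = (l_5 − l_6) / l_5 = (0.07 − 0.02) / 0.07
     = 0.05 / 0.07 = 0.714286… → 0.71

0.71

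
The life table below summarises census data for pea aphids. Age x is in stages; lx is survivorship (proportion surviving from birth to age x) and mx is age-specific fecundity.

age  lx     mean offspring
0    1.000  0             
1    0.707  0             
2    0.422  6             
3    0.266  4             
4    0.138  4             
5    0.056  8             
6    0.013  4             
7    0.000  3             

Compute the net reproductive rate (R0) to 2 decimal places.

4.65

lx·mx by age: 0, 0, 2.532, 1.064, 0.552, 0.448, 0.052, 0
R0 = Σ lx·mx = 4.648 → 4.65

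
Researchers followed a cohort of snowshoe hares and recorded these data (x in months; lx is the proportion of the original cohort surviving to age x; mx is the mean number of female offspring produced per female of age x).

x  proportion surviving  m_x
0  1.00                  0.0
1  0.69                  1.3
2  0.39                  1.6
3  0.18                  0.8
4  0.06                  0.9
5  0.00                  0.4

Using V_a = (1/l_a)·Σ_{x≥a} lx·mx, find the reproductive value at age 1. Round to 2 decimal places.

2.49

lx·mx for x ≥ 1: 0.897, 0.624, 0.144, 0.054, 0 → sum = 1.719
V_1 = 1.719 / l_1 = 1.719 / 0.69 = 2.491304… → 2.49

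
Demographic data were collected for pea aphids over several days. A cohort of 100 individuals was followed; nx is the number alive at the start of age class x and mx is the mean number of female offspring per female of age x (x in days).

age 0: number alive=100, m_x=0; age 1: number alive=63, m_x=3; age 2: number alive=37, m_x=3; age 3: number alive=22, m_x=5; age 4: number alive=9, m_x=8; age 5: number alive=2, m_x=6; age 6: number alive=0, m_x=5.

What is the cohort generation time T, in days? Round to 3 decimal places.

2.204

lx = nx/n0 = nx/100: 1, 0.63, 0.37, 0.22, 0.09, 0.02, 0
lx·mx: 0, 1.89, 1.11, 1.1, 0.72, 0.12, 0 → R0 = 4.94
x·lx·mx: 0, 1.89, 2.22, 3.3, 2.88, 0.6, 0 → Σ = 10.89
T = 10.89 / 4.94 = 2.204453… → 2.204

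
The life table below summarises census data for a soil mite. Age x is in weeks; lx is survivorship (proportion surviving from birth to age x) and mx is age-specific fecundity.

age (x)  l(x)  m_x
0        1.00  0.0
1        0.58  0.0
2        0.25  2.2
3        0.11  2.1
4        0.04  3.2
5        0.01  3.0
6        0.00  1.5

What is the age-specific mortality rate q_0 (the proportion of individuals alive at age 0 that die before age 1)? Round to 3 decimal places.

0.420

q_0 = (l_0 − l_1) / l_0 = (1 − 0.58) / 1
     = 0.42 / 1 = 0.42 → 0.420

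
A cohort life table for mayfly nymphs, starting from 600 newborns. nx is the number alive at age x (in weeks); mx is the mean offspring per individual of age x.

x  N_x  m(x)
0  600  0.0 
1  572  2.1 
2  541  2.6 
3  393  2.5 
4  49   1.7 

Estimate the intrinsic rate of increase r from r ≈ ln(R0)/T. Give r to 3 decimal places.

lx = nx/n0 = nx/600: 1, 0.95333…, 0.90167…, 0.655, 0.08167…
R0 = Σ lx·mx = 0 + 2.002… + 2.34433… + 1.6375 + 0.13883… = 6.122667…
Σ x·lx·mx = 12.1585…; T = 12.1585…/6.122667… = 1.98582…
r ≈ ln(R0)/T = ln(6.122667…)/1.98582… = 0.91247… → 0.912

0.912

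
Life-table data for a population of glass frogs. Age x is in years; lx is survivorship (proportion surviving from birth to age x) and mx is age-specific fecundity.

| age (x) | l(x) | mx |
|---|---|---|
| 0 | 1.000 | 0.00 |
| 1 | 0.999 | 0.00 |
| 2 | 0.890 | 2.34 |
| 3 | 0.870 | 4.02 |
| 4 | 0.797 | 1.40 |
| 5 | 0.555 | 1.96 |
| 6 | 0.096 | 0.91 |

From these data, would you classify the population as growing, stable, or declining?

growing

R0 = Σ lx·mx = 0 + 0 + 2.0826 + 3.4974 + 1.1158 + 1.0878 + 0.08736 = 7.87096
R0 > 1, so the population is growing.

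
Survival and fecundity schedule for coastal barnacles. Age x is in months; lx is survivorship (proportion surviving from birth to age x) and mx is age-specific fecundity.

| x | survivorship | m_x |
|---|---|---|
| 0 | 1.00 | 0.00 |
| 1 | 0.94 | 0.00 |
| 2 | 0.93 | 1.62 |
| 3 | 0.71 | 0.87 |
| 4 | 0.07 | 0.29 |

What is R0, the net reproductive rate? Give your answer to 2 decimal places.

lx·mx by age: 0, 0, 1.5066, 0.6177, 0.0203
R0 = Σ lx·mx = 2.1446 → 2.14

2.14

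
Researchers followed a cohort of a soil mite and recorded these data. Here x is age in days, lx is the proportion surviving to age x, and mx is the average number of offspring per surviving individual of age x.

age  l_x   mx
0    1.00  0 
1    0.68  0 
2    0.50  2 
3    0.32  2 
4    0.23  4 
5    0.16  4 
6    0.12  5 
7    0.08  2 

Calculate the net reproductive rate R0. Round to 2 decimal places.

lx·mx by age: 0, 0, 1, 0.64, 0.92, 0.64, 0.6, 0.16
R0 = Σ lx·mx = 3.96 → 3.96

3.96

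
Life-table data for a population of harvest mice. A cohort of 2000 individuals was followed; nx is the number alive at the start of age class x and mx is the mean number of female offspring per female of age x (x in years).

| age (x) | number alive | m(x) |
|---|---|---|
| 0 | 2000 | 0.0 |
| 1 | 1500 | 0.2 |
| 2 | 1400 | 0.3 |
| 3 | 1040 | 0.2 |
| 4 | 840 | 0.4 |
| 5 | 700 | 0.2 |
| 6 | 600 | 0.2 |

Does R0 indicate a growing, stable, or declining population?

lx = nx/n0 = nx/2000: 1, 0.75, 0.7, 0.52, 0.42, 0.35, 0.3
R0 = Σ lx·mx = 0 + 0.15 + 0.21 + 0.104 + 0.168 + 0.07 + 0.06 = 0.762
R0 < 1, so the population is declining.

declining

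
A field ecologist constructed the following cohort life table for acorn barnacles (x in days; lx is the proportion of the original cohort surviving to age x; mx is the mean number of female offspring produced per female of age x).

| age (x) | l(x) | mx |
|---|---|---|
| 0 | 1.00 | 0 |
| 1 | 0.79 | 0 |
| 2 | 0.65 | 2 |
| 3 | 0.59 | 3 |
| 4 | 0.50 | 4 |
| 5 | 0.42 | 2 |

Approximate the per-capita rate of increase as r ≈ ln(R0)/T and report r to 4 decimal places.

0.5221

R0 = Σ lx·mx = 0 + 0 + 1.3 + 1.77 + 2 + 0.84 = 5.91
Σ x·lx·mx = 20.11; T = 20.11/5.91 = 3.40271…
r ≈ ln(R0)/T = ln(5.91)/3.40271… = 0.522127… → 0.5221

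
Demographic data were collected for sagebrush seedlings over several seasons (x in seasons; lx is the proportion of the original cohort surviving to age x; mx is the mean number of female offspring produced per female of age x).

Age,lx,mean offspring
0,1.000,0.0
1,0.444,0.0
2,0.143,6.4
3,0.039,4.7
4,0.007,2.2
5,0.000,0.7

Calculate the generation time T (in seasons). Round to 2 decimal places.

lx·mx: 0, 0, 0.9152, 0.1833, 0.0154, 0 → R0 = 1.1139
x·lx·mx: 0, 0, 1.8304, 0.5499, 0.0616, 0 → Σ = 2.4419
T = 2.4419 / 1.1139 = 2.192208… → 2.19

2.19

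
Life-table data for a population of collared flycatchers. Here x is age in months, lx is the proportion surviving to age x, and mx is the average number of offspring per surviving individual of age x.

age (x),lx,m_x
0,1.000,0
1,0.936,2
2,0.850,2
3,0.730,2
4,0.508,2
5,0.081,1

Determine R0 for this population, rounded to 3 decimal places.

6.129

lx·mx by age: 0, 1.872, 1.7, 1.46, 1.016, 0.081
R0 = Σ lx·mx = 6.129 → 6.129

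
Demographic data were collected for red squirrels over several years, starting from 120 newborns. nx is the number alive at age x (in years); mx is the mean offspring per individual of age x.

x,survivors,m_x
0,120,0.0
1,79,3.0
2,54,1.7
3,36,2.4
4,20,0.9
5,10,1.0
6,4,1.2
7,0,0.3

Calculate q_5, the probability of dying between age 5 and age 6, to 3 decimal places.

lx = nx/n0 = nx/120: 1, 0.65833…, 0.45, 0.3, 0.16667…, 0.08333…, 0.03333…, 0
q_5 = (l_5 − l_6) / l_5 = (0.083333… − 0.033333…) / 0.083333…
     = 0.05… / 0.083333… = 0.6… → 0.600

0.600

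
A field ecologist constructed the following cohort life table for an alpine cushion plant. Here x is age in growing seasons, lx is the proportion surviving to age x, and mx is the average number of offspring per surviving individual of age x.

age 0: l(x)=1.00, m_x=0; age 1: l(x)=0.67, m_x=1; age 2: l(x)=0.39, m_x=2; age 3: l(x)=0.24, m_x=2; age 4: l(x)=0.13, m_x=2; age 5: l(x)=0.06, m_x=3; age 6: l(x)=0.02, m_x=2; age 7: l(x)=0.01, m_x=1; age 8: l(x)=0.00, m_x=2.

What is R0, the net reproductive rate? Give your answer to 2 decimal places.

2.42

lx·mx by age: 0, 0.67, 0.78, 0.48, 0.26, 0.18, 0.04, 0.01, 0
R0 = Σ lx·mx = 2.42 → 2.42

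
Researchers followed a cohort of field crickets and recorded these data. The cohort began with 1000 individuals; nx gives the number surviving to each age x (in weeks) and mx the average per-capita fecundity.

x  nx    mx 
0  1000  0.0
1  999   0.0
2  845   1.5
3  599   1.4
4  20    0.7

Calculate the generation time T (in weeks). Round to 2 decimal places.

2.41

lx = nx/n0 = nx/1000: 1, 0.999, 0.845, 0.599, 0.02
lx·mx: 0, 0, 1.2675, 0.8386, 0.014 → R0 = 2.1201
x·lx·mx: 0, 0, 2.535, 2.5158, 0.056 → Σ = 5.1068
T = 5.1068 / 2.1201 = 2.408754… → 2.41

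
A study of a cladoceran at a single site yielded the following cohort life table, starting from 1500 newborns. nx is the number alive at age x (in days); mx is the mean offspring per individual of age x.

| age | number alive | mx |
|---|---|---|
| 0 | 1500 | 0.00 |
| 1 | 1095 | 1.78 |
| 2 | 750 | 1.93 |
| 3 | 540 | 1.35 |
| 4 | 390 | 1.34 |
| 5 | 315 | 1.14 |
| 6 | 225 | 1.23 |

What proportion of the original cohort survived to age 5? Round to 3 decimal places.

0.210

l_5 = n_5/n_0 = 315/1500 = 0.21 → 0.210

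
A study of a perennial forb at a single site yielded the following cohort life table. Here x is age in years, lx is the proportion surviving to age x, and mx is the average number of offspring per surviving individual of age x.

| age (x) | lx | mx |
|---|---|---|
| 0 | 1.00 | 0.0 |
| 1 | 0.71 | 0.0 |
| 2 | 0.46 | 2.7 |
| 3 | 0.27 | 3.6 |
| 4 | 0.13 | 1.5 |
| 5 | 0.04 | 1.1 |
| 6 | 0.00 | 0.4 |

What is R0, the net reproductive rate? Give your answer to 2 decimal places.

2.45

lx·mx by age: 0, 0, 1.242, 0.972, 0.195, 0.044, 0
R0 = Σ lx·mx = 2.453 → 2.45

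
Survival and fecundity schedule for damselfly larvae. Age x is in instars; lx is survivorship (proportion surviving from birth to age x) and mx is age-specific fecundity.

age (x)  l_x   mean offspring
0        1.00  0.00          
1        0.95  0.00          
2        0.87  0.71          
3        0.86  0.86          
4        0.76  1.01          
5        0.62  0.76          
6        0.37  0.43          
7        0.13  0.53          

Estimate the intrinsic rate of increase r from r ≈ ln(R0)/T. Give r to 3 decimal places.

0.284

R0 = Σ lx·mx = 0 + 0 + 0.6177 + 0.7396 + 0.7676 + 0.4712 + 0.1591 + 0.0689 = 2.8241
Σ x·lx·mx = 10.3175; T = 10.3175/2.8241 = 3.65338…
r ≈ ln(R0)/T = ln(2.8241)/3.65338… = 0.28417… → 0.284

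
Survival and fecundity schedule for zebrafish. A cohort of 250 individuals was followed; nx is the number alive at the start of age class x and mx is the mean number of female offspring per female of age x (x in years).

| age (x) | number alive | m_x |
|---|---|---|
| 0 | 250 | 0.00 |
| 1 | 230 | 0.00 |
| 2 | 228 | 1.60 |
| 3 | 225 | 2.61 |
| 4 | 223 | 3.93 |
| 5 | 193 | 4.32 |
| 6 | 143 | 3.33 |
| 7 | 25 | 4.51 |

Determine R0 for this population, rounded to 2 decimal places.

13.00

lx = nx/n0 = nx/250: 1, 0.92, 0.912, 0.9, 0.892, 0.772, 0.572, 0.1
lx·mx by age: 0, 0, 1.4592, 2.349, 3.50556, 3.33504, 1.90476, 0.451
R0 = Σ lx·mx = 13.00456 → 13.00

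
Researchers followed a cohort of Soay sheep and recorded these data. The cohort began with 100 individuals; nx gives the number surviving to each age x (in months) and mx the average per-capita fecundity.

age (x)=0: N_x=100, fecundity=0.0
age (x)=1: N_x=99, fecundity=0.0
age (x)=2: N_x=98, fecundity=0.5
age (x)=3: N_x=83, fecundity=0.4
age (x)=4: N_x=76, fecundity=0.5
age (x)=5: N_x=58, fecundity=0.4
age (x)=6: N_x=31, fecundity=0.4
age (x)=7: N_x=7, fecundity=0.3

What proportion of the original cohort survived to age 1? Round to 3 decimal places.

l_1 = n_1/n_0 = 99/100 = 0.99 → 0.990

0.990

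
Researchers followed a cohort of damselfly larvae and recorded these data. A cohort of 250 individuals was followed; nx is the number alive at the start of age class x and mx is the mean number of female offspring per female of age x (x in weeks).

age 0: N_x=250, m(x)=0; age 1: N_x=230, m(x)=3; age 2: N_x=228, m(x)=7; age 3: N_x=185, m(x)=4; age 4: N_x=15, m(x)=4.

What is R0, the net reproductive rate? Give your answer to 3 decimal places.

12.344

lx = nx/n0 = nx/250: 1, 0.92, 0.912, 0.74, 0.06
lx·mx by age: 0, 2.76, 6.384, 2.96, 0.24
R0 = Σ lx·mx = 12.344 → 12.344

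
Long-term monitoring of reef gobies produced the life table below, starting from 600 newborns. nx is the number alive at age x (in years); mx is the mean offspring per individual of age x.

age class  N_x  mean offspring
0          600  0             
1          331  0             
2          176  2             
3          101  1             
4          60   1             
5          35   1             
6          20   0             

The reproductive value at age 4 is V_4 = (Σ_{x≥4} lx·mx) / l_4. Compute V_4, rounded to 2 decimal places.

lx = nx/n0 = nx/600: 1, 0.55167…, 0.29333…, 0.16833…, 0.1, 0.05833…, 0.03333…
lx·mx for x ≥ 4: 0.1, 0.058333…, 0 → sum = 0.158333…
V_4 = 0.158333… / l_4 = 0.158333… / 0.1 = 1.583333… → 1.58

1.58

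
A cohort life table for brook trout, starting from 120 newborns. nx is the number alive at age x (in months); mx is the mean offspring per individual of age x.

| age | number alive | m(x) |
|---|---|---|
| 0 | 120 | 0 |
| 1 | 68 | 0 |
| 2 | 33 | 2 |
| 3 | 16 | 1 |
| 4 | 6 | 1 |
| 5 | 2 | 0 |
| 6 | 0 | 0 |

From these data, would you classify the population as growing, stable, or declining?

lx = nx/n0 = nx/120: 1, 0.56667…, 0.275, 0.13333…, 0.05, 0.01667…, 0
R0 = Σ lx·mx = 0 + 0 + 0.55 + 0.133333… + 0.05 + 0 + 0 = 0.733333…
R0 < 1, so the population is declining.

declining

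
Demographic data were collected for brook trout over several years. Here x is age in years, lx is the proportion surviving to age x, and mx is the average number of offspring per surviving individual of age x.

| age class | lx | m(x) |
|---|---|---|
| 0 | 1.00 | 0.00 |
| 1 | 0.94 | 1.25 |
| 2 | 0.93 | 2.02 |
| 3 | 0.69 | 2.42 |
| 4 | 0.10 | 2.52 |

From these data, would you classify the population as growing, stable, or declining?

R0 = Σ lx·mx = 0 + 1.175 + 1.8786 + 1.6698 + 0.252 = 4.9754
R0 > 1, so the population is growing.

growing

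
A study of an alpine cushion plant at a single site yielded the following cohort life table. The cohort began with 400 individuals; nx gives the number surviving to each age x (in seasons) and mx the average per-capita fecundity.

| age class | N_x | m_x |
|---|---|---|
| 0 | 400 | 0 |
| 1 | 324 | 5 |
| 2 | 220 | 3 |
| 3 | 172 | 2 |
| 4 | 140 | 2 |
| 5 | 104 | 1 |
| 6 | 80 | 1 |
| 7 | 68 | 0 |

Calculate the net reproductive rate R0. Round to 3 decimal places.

7.720

lx = nx/n0 = nx/400: 1, 0.81, 0.55, 0.43, 0.35, 0.26, 0.2, 0.17
lx·mx by age: 0, 4.05, 1.65, 0.86, 0.7, 0.26, 0.2, 0
R0 = Σ lx·mx = 7.72 → 7.720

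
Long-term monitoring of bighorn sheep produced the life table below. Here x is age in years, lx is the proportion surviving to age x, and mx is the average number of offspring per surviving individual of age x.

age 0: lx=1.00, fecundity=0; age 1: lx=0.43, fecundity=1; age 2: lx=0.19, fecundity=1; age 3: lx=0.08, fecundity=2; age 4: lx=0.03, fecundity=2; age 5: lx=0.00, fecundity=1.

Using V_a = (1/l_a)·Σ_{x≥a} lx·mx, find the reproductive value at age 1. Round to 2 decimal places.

lx·mx for x ≥ 1: 0.43, 0.19, 0.16, 0.06, 0 → sum = 0.84
V_1 = 0.84 / l_1 = 0.84 / 0.43 = 1.953488… → 1.95

1.95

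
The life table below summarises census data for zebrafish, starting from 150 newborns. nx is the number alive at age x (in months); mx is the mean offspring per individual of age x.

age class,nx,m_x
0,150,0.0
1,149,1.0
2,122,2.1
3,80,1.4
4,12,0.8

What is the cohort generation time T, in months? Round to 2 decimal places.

lx = nx/n0 = nx/150: 1, 0.99333…, 0.81333…, 0.53333…, 0.08
lx·mx: 0, 0.993333…, 1.708…, 0.746667…, 0.064 → R0 = 3.512…
x·lx·mx: 0, 0.993333…, 3.416…, 2.24…, 0.256 → Σ = 6.905333…
T = 6.905333… / 3.512… = 1.966211… → 1.97

1.97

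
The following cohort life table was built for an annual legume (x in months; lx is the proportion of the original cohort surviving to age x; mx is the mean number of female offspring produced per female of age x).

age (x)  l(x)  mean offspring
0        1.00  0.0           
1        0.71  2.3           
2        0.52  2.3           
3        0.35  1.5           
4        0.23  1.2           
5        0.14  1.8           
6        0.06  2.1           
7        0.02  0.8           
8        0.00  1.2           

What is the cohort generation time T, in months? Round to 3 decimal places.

2.195

lx·mx: 0, 1.633, 1.196, 0.525, 0.276, 0.252, 0.126, 0.016, 0 → R0 = 4.024
x·lx·mx: 0, 1.633, 2.392, 1.575, 1.104, 1.26, 0.756, 0.112, 0 → Σ = 8.832
T = 8.832 / 4.024 = 2.194831… → 2.195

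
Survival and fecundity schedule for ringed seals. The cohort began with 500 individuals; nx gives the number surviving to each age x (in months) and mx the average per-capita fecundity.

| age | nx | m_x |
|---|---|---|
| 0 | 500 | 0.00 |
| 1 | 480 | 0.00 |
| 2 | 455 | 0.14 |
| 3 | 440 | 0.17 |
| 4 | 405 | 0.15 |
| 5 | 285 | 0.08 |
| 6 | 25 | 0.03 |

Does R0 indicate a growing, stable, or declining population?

lx = nx/n0 = nx/500: 1, 0.96, 0.91, 0.88, 0.81, 0.57, 0.05
R0 = Σ lx·mx = 0 + 0 + 0.1274 + 0.1496 + 0.1215 + 0.0456 + 0.0015 = 0.4456
R0 < 1, so the population is declining.

declining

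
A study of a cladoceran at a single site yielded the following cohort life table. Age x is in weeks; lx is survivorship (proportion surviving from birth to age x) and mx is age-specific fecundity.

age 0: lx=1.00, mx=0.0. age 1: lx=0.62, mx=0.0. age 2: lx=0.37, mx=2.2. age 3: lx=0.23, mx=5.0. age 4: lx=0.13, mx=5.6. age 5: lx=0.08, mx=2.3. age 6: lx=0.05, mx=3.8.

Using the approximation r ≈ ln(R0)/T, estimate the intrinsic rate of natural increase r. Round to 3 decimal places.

R0 = Σ lx·mx = 0 + 0 + 0.814 + 1.15 + 0.728 + 0.184 + 0.19 = 3.066
Σ x·lx·mx = 10.05; T = 10.05/3.066 = 3.27789…
r ≈ ln(R0)/T = ln(3.066)/3.27789… = 0.3418… → 0.342

0.342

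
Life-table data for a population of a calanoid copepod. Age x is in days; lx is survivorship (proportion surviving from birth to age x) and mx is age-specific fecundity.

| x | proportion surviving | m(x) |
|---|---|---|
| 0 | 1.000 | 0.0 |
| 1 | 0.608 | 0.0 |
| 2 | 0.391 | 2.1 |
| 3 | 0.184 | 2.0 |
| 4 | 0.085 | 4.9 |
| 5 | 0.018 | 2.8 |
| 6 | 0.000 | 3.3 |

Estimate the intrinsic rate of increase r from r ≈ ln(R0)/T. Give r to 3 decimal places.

R0 = Σ lx·mx = 0 + 0 + 0.8211 + 0.368 + 0.4165 + 0.0504 + 0 = 1.656
Σ x·lx·mx = 4.6642; T = 4.6642/1.656 = 2.81655…
r ≈ ln(R0)/T = ln(1.656)/2.81655… = 0.17909… → 0.179

0.179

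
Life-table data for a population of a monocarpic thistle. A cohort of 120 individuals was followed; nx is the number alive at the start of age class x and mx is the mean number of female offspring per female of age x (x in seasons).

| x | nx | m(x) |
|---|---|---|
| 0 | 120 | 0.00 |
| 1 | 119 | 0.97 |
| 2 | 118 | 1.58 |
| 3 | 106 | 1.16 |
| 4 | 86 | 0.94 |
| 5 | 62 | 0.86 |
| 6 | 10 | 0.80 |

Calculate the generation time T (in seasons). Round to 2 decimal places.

lx = nx/n0 = nx/120: 1, 0.99167…, 0.98333…, 0.88333…, 0.71667…, 0.51667…, 0.08333…
lx·mx: 0, 0.961917…, 1.553667…, 1.024667…, 0.673667…, 0.444333…, 0.066667… → R0 = 4.724917…
x·lx·mx: 0, 0.961917…, 3.107333…, 3.074…, 2.694667…, 2.221667…, 0.4… → Σ = 12.459583…
T = 12.459583… / 4.724917… = 2.636995… → 2.64

2.64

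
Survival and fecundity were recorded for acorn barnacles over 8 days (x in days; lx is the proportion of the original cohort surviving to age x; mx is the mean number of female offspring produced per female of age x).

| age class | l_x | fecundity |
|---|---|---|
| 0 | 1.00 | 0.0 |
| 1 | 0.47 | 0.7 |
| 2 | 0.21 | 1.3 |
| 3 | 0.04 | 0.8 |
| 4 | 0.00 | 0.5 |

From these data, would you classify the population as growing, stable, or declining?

declining

R0 = Σ lx·mx = 0 + 0.329 + 0.273 + 0.032 + 0 = 0.634
R0 < 1, so the population is declining.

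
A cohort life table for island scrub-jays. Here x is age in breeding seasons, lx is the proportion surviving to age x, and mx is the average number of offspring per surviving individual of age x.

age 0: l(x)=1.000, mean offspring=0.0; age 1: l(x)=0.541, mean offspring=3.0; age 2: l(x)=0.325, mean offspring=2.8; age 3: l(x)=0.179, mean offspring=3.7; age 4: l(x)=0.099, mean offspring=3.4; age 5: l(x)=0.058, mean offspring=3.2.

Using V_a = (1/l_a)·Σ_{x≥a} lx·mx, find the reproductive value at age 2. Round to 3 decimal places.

6.445

lx·mx for x ≥ 2: 0.91, 0.6623, 0.3366, 0.1856 → sum = 2.0945
V_2 = 2.0945 / l_2 = 2.0945 / 0.325 = 6.444615… → 6.445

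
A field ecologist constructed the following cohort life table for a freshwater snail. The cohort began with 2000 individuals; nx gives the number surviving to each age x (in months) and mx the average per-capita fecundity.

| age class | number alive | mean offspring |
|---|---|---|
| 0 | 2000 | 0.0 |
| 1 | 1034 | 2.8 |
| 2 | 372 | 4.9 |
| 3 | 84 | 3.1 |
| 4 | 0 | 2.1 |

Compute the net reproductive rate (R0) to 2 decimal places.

2.49

lx = nx/n0 = nx/2000: 1, 0.517, 0.186, 0.042, 0
lx·mx by age: 0, 1.4476, 0.9114, 0.1302, 0
R0 = Σ lx·mx = 2.4892 → 2.49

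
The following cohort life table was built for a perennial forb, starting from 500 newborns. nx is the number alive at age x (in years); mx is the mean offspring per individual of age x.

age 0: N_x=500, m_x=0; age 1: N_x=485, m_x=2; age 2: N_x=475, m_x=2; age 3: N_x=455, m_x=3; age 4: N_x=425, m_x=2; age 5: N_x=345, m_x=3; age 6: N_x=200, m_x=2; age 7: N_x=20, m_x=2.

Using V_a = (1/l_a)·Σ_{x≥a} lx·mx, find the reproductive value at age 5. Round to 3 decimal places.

lx = nx/n0 = nx/500: 1, 0.97, 0.95, 0.91, 0.85, 0.69, 0.4, 0.04
lx·mx for x ≥ 5: 2.07, 0.8, 0.08 → sum = 2.95
V_5 = 2.95 / l_5 = 2.95 / 0.69 = 4.275362… → 4.275

4.275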